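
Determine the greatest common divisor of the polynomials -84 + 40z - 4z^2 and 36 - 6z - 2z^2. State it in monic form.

Repeated division with remainder:
  -4z^2 + 40z - 84 = (2)(-2z^2 - 6z + 36) + (52z - 156)
  -2z^2 - 6z + 36 = (-(1/26)z - 3/13)(52z - 156) + (0)
Last nonzero remainder: 52z - 156. Dividing through by 52 gives the monic gcd z - 3.

-3 + z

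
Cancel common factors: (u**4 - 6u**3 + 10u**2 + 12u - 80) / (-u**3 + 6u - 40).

(-u**2 + 2u + 8)/(u + 4)

Euclidean algorithm in ℚ[u]:
  u**4 - 6u**3 + 10u**2 + 12u - 80 = (-u + 6)(-u**3 + 6u - 40) + (16u**2 - 64u + 160)
  -u**3 + 6u - 40 = (-(1/16)u - 1/4)(16u**2 - 64u + 160) + (0)
Last nonzero remainder: 16u**2 - 64u + 160. Dividing through by 16 gives the monic gcd u**2 - 4u + 10.
Cancel u**2 - 4u + 10 from numerator and denominator to get the reduced form.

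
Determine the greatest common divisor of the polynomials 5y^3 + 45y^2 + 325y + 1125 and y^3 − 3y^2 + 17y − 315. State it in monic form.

Repeated division with remainder:
  5y^3 + 45y^2 + 325y + 1125 = (5)(y^3 − 3y^2 + 17y − 315) + (60y^2 + 240y + 2700)
  y^3 − 3y^2 + 17y − 315 = ((1/60)y − 7/60)(60y^2 + 240y + 2700) + (0)
Last nonzero remainder: 60y^2 + 240y + 2700. Dividing through by 60 gives the monic gcd y^2 + 4y + 45.

y^2 + 4y + 45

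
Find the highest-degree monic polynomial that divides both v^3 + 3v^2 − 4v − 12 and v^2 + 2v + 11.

1

Apply the Euclidean algorithm:
  v^3 + 3v^2 − 4v − 12 = (v + 1)(v^2 + 2v + 11) + (−17v − 23)
  v^2 + 2v + 11 = (−(1/17)v − 11/289)(−17v − 23) + (2926/289)
  −17v − 23 = (−(4913/2926)v − 6647/2926)(2926/289) + (0)
The last nonzero remainder is the constant 2926/289, so the polynomials are coprime and gcd = 1.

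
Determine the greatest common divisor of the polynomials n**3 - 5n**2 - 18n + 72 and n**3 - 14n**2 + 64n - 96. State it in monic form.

Apply the Euclidean algorithm:
  n**3 - 5n**2 - 18n + 72 = (n**3 - 14n**2 + 64n - 96) + (9n**2 - 82n + 168)
  n**3 - 14n**2 + 64n - 96 = ((1/9)n - 44/81)(9n**2 - 82n + 168) + ((64/81)n - 128/27)
  9n**2 - 82n + 168 = ((729/64)n - 567/16)((64/81)n - 128/27) + (0)
Last nonzero remainder: (64/81)n - 128/27. Dividing through by 64/81 gives the monic gcd n - 6.

n - 6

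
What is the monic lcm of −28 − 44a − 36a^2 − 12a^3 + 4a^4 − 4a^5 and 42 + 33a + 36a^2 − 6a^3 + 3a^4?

98 + 133a + 100a^2 + 26a^3 − 14a^4 + 20a^5 − 4a^6 + a^7

Apply the Euclidean algorithm:
  −4a^5 + 4a^4 − 12a^3 − 36a^2 − 44a − 28 = (−(4/3)a − 4/3)(3a^4 − 6a^3 + 36a^2 + 33a + 42) + (28a^3 + 56a^2 + 56a + 28)
  3a^4 − 6a^3 + 36a^2 + 33a + 42 = ((3/28)a − 3/7)(28a^3 + 56a^2 + 56a + 28) + (54a^2 + 54a + 54)
  28a^3 + 56a^2 + 56a + 28 = ((14/27)a + 14/27)(54a^2 + 54a + 54) + (0)
Last nonzero remainder: 54a^2 + 54a + 54. Dividing through by 54 gives the monic gcd a^2 + a + 1.
Then lcm(f, g) = f·g / gcd(f, g); expanding and making the result monic gives the answer.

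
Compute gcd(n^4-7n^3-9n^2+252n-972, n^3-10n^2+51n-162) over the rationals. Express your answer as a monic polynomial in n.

n-6

Repeated division with remainder:
  n^4-7n^3-9n^2+252n-972 = (n+3)(n^3-10n^2+51n-162) + (-30n^2+261n-486)
  n^3-10n^2+51n-162 = (-(1/30)n+13/300)(-30n^2+261n-486) + ((2349/100)n-7047/50)
  -30n^2+261n-486 = (-(1000/783)n+100/29)((2349/100)n-7047/50) + (0)
Last nonzero remainder: (2349/100)n-7047/50. Dividing through by 2349/100 gives the monic gcd n-6.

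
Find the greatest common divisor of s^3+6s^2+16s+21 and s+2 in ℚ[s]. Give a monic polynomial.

By polynomial division,
  s^3+6s^2+16s+21 = (s^2+4s+8)(s+2) + (5)
  s+2 = ((1/5)s+2/5)(5) + (0)
The last nonzero remainder is the constant 5, so the polynomials are coprime and gcd = 1.

1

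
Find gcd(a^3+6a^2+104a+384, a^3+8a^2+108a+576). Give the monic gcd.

a^2+2a+96

By polynomial division,
  a^3+6a^2+104a+384 = (a^3+8a^2+108a+576) + (−2a^2−4a−192)
  a^3+8a^2+108a+576 = (−(1/2)a−3)(−2a^2−4a−192) + (0)
Last nonzero remainder: −2a^2−4a−192. Dividing through by −2 gives the monic gcd a^2+2a+96.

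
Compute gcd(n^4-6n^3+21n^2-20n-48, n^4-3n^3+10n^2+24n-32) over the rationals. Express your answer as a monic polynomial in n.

By polynomial division,
  n^4-6n^3+21n^2-20n-48 = (n^4-3n^3+10n^2+24n-32) + (-3n^3+11n^2-44n-16)
  n^4-3n^3+10n^2+24n-32 = (-(1/3)n-2/9)(-3n^3+11n^2-44n-16) + (-(20/9)n^2+(80/9)n-320/9)
  -3n^3+11n^2-44n-16 = ((27/20)n+9/20)(-(20/9)n^2+(80/9)n-320/9) + (0)
Last nonzero remainder: -(20/9)n^2+(80/9)n-320/9. Dividing through by -20/9 gives the monic gcd n^2-4n+16.

n^2-4n+16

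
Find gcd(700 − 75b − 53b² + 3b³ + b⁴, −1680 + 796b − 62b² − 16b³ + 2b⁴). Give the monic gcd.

Euclidean algorithm in ℚ[b]:
  b⁴ + 3b³ − 53b² − 75b + 700 = (1/2)(2b⁴ − 16b³ − 62b² + 796b − 1680) + (11b³ − 22b² − 473b + 1540)
  2b⁴ − 16b³ − 62b² + 796b − 1680 = ((2/11)b − 12/11)(11b³ − 22b² − 473b + 1540) + (0)
Last nonzero remainder: 11b³ − 22b² − 473b + 1540. Dividing through by 11 gives the monic gcd b³ − 2b² − 43b + 140.

140 − 43b − 2b² + b³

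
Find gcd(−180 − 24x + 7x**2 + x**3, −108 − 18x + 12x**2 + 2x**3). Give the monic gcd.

6 + x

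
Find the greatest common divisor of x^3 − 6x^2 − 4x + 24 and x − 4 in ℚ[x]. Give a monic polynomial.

1

By polynomial division,
  x^3 − 6x^2 − 4x + 24 = (x^2 − 2x − 12)(x − 4) + (−24)
  x − 4 = (−(1/24)x + 1/6)(−24) + (0)
The last nonzero remainder is the constant −24, so the polynomials are coprime and gcd = 1.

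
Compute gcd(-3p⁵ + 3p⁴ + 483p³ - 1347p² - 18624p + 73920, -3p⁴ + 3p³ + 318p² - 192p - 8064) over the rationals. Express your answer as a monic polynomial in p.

Euclidean algorithm in ℚ[p]:
  -3p⁵ + 3p⁴ + 483p³ - 1347p² - 18624p + 73920 = (p)(-3p⁴ + 3p³ + 318p² - 192p - 8064) + (165p³ - 1155p² - 10560p + 73920)
  -3p⁴ + 3p³ + 318p² - 192p - 8064 = (-(1/55)p - 6/55)(165p³ - 1155p² - 10560p + 73920) + (0)
Last nonzero remainder: 165p³ - 1155p² - 10560p + 73920. Dividing through by 165 gives the monic gcd p³ - 7p² - 64p + 448.

p³ - 7p² - 64p + 448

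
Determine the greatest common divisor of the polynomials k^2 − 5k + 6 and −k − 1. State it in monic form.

Euclidean algorithm in ℚ[k]:
  k^2 − 5k + 6 = (−k + 6)(−k − 1) + (12)
  −k − 1 = (−(1/12)k − 1/12)(12) + (0)
The last nonzero remainder is the constant 12, so the polynomials are coprime and gcd = 1.

1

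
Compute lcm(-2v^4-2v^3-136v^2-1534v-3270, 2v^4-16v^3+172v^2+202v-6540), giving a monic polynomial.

v^5-5v^4+62v^3+359v^2-2967v-9810

By polynomial division,
  -2v^4-2v^3-136v^2-1534v-3270 = (-1)(2v^4-16v^3+172v^2+202v-6540) + (-18v^3+36v^2-1332v-9810)
  2v^4-16v^3+172v^2+202v-6540 = (-(1/9)v+2/3)(-18v^3+36v^2-1332v-9810) + (0)
Last nonzero remainder: -18v^3+36v^2-1332v-9810. Dividing through by -18 gives the monic gcd v^3-2v^2+74v+545.
Then lcm(f, g) = f·g / gcd(f, g); expanding and making the result monic gives the answer.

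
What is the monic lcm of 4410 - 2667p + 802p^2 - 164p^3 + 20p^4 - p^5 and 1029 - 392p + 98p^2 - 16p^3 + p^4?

30870 - 23079p + 8281p^2 - 1950p^3 + 304p^4 - 27p^5 + p^6

Repeated division with remainder:
  -p^5 + 20p^4 - 164p^3 + 802p^2 - 2667p + 4410 = (-p + 4)(p^4 - 16p^3 + 98p^2 - 392p + 1029) + (-2p^3 + 18p^2 - 70p + 294)
  p^4 - 16p^3 + 98p^2 - 392p + 1029 = (-(1/2)p + 7/2)(-2p^3 + 18p^2 - 70p + 294) + (0)
Last nonzero remainder: -2p^3 + 18p^2 - 70p + 294. Dividing through by -2 gives the monic gcd p^3 - 9p^2 + 35p - 147.
Then lcm(f, g) = f·g / gcd(f, g); expanding and making the result monic gives the answer.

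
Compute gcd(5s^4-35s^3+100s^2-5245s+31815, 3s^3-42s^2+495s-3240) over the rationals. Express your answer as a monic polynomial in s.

Apply the Euclidean algorithm:
  5s^4-35s^3+100s^2-5245s+31815 = ((5/3)s+35/3)(3s^3-42s^2+495s-3240) + (-235s^2-5620s+69615)
  3s^3-42s^2+495s-3240 = (-(3/235)s+5346/11045)(-235s^2-5620s+69615) + ((9065502/2209)s-81589518/2209)
  -235s^2-5620s+69615 = (-(519115/9065502)s-17086615/9065502)((9065502/2209)s-81589518/2209) + (0)
Last nonzero remainder: (9065502/2209)s-81589518/2209. Dividing through by 9065502/2209 gives the monic gcd s-9.

s-9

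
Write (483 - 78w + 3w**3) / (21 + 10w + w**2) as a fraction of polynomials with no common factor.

(69 - 21w + 3w**2)/(3 + w)

Repeated division with remainder:
  3w**3 - 78w + 483 = (3w - 30)(w**2 + 10w + 21) + (159w + 1113)
  w**2 + 10w + 21 = ((1/159)w + 1/53)(159w + 1113) + (0)
Last nonzero remainder: 159w + 1113. Dividing through by 159 gives the monic gcd w + 7.
Cancel w + 7 from numerator and denominator to get the reduced form.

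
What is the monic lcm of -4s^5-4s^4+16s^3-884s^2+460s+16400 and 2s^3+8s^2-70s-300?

s^6-5s^5-10s^4+245s^3-1441s^2-3410s+24600

Apply the Euclidean algorithm:
  -4s^5-4s^4+16s^3-884s^2+460s+16400 = (-2s^2+6s-86)(2s^3+8s^2-70s-300) + (-376s^2-3760s-9400)
  2s^3+8s^2-70s-300 = (-(1/188)s+3/94)(-376s^2-3760s-9400) + (0)
Last nonzero remainder: -376s^2-3760s-9400. Dividing through by -376 gives the monic gcd s^2+10s+25.
Then lcm(f, g) = f·g / gcd(f, g); expanding and making the result monic gives the answer.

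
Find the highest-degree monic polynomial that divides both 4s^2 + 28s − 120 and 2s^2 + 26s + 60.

Apply the Euclidean algorithm:
  4s^2 + 28s − 120 = (2)(2s^2 + 26s + 60) + (−24s − 240)
  2s^2 + 26s + 60 = (−(1/12)s − 1/4)(−24s − 240) + (0)
Last nonzero remainder: −24s − 240. Dividing through by −24 gives the monic gcd s + 10.

s + 10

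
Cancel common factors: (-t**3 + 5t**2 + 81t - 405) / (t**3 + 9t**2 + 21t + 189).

(-t**2 + 14t - 45)/(t**2 + 21)

By polynomial division,
  -t**3 + 5t**2 + 81t - 405 = (-1)(t**3 + 9t**2 + 21t + 189) + (14t**2 + 102t - 216)
  t**3 + 9t**2 + 21t + 189 = ((1/14)t + 6/49)(14t**2 + 102t - 216) + ((1173/49)t + 10557/49)
  14t**2 + 102t - 216 = ((686/1173)t - 392/391)((1173/49)t + 10557/49) + (0)
Last nonzero remainder: (1173/49)t + 10557/49. Dividing through by 1173/49 gives the monic gcd t + 9.
Cancel t + 9 from numerator and denominator to get the reduced form.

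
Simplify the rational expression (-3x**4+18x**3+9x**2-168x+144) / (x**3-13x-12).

Euclidean algorithm in ℚ[x]:
  -3x**4+18x**3+9x**2-168x+144 = (-3x+18)(x**3-13x-12) + (-30x**2+30x+360)
  x**3-13x-12 = (-(1/30)x-1/30)(-30x**2+30x+360) + (0)
Last nonzero remainder: -30x**2+30x+360. Dividing through by -30 gives the monic gcd x**2-x-12.
Cancel x**2-x-12 from numerator and denominator to get the reduced form.

(-3x**2+15x-12)/(x+1)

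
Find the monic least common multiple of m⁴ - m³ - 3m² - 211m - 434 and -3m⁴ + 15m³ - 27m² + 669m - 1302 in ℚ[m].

m⁵ - 3m⁴ - m³ - 205m² - 12m + 868

Repeated division with remainder:
  m⁴ - m³ - 3m² - 211m - 434 = (-1/3)(-3m⁴ + 15m³ - 27m² + 669m - 1302) + (4m³ - 12m² + 12m - 868)
  -3m⁴ + 15m³ - 27m² + 669m - 1302 = (-(3/4)m + 3/2)(4m³ - 12m² + 12m - 868) + (0)
Last nonzero remainder: 4m³ - 12m² + 12m - 868. Dividing through by 4 gives the monic gcd m³ - 3m² + 3m - 217.
Then lcm(f, g) = f·g / gcd(f, g); expanding and making the result monic gives the answer.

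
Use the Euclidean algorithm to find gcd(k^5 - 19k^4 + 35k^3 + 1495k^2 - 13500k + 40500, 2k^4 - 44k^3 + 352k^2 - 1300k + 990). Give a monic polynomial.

k^2 - 10k + 45

Apply the Euclidean algorithm:
  k^5 - 19k^4 + 35k^3 + 1495k^2 - 13500k + 40500 = ((1/2)k + 3/2)(2k^4 - 44k^3 + 352k^2 - 1300k + 990) + (-75k^3 + 1617k^2 - 12045k + 39015)
  2k^4 - 44k^3 + 352k^2 - 1300k + 990 = (-(2/75)k + 22/1875)(-75k^3 + 1617k^2 - 12045k + 39015) + ((7392/625)k^2 - (14784/125)k + 66528/125)
  -75k^3 + 1617k^2 - 12045k + 39015 = (-(15625/2464)k + 180625/2464)((7392/625)k^2 - (14784/125)k + 66528/125) + (0)
Last nonzero remainder: (7392/625)k^2 - (14784/125)k + 66528/125. Dividing through by 7392/625 gives the monic gcd k^2 - 10k + 45.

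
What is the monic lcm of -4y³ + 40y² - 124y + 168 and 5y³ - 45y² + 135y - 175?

y⁴ - 15y³ + 81y² - 197y + 210

Euclidean algorithm in ℚ[y]:
  -4y³ + 40y² - 124y + 168 = (-4/5)(5y³ - 45y² + 135y - 175) + (4y² - 16y + 28)
  5y³ - 45y² + 135y - 175 = ((5/4)y - 25/4)(4y² - 16y + 28) + (0)
Last nonzero remainder: 4y² - 16y + 28. Dividing through by 4 gives the monic gcd y² - 4y + 7.
Then lcm(f, g) = f·g / gcd(f, g); expanding and making the result monic gives the answer.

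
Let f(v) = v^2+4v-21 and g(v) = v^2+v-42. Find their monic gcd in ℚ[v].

By polynomial division,
  v^2+4v-21 = (v^2+v-42) + (3v+21)
  v^2+v-42 = ((1/3)v-2)(3v+21) + (0)
Last nonzero remainder: 3v+21. Dividing through by 3 gives the monic gcd v+7.

v+7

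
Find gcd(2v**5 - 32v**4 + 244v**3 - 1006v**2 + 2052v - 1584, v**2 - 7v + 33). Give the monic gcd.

By polynomial division,
  2v**5 - 32v**4 + 244v**3 - 1006v**2 + 2052v - 1584 = (2v**3 - 18v**2 + 52v - 48)(v**2 - 7v + 33) + (0)
The last nonzero remainder v**2 - 7v + 33 is already monic.

v**2 - 7v + 33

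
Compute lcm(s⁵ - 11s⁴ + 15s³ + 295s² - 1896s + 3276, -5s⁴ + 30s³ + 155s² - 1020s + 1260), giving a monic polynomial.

By polynomial division,
  s⁵ - 11s⁴ + 15s³ + 295s² - 1896s + 3276 = (-(1/5)s + 1)(-5s⁴ + 30s³ + 155s² - 1020s + 1260) + (16s³ - 64s² - 624s + 2016)
  -5s⁴ + 30s³ + 155s² - 1020s + 1260 = (-(5/16)s + 5/8)(16s³ - 64s² - 624s + 2016) + (0)
Last nonzero remainder: 16s³ - 64s² - 624s + 2016. Dividing through by 16 gives the monic gcd s³ - 4s² - 39s + 126.
Then lcm(f, g) = f·g / gcd(f, g); expanding and making the result monic gives the answer.

s⁶ - 13s⁵ + 37s⁴ + 265s³ - 2486s² + 7068s - 6552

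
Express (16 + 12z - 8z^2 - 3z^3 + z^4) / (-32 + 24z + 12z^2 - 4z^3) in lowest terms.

(2 + z - z^2)/(-4 + 4z)

Repeated division with remainder:
  z^4 - 3z^3 - 8z^2 + 12z + 16 = (-(1/4)z)(-4z^3 + 12z^2 + 24z - 32) + (-2z^2 + 4z + 16)
  -4z^3 + 12z^2 + 24z - 32 = (2z - 2)(-2z^2 + 4z + 16) + (0)
Last nonzero remainder: -2z^2 + 4z + 16. Dividing through by -2 gives the monic gcd z^2 - 2z - 8.
Cancel z^2 - 2z - 8 from numerator and denominator to get the reduced form.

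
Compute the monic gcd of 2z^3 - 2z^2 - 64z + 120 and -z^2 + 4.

z - 2

Apply the Euclidean algorithm:
  2z^3 - 2z^2 - 64z + 120 = (-2z + 2)(-z^2 + 4) + (-56z + 112)
  -z^2 + 4 = ((1/56)z + 1/28)(-56z + 112) + (0)
Last nonzero remainder: -56z + 112. Dividing through by -56 gives the monic gcd z - 2.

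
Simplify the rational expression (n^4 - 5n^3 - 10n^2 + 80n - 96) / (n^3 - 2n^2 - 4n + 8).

(n^3 - 3n^2 - 16n + 48)/(n^2 - 4)

Repeated division with remainder:
  n^4 - 5n^3 - 10n^2 + 80n - 96 = (n - 3)(n^3 - 2n^2 - 4n + 8) + (-12n^2 + 60n - 72)
  n^3 - 2n^2 - 4n + 8 = (-(1/12)n - 1/4)(-12n^2 + 60n - 72) + (5n - 10)
  -12n^2 + 60n - 72 = (-(12/5)n + 36/5)(5n - 10) + (0)
Last nonzero remainder: 5n - 10. Dividing through by 5 gives the monic gcd n - 2.
Cancel n - 2 from numerator and denominator to get the reduced form.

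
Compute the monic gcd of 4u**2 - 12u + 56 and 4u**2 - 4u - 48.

Euclidean algorithm in ℚ[u]:
  4u**2 - 12u + 56 = (4u**2 - 4u - 48) + (-8u + 104)
  4u**2 - 4u - 48 = (-(1/2)u - 6)(-8u + 104) + (576)
  -8u + 104 = (-(1/72)u + 13/72)(576) + (0)
The last nonzero remainder is the constant 576, so the polynomials are coprime and gcd = 1.

1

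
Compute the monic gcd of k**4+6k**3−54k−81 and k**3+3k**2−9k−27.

k**3+3k**2−9k−27

By polynomial division,
  k**4+6k**3−54k−81 = (k+3)(k**3+3k**2−9k−27) + (0)
The last nonzero remainder k**3+3k**2−9k−27 is already monic.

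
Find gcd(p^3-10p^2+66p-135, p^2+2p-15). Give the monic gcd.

By polynomial division,
  p^3-10p^2+66p-135 = (p-12)(p^2+2p-15) + (105p-315)
  p^2+2p-15 = ((1/105)p+1/21)(105p-315) + (0)
Last nonzero remainder: 105p-315. Dividing through by 105 gives the monic gcd p-3.

p-3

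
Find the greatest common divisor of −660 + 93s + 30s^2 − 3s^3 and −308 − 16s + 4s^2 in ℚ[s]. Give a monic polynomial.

By polynomial division,
  −3s^3 + 30s^2 + 93s − 660 = (−(3/4)s + 9/2)(4s^2 − 16s − 308) + (−66s + 726)
  4s^2 − 16s − 308 = (−(2/33)s − 14/33)(−66s + 726) + (0)
Last nonzero remainder: −66s + 726. Dividing through by −66 gives the monic gcd s − 11.

−11 + s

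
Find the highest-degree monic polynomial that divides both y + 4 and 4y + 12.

1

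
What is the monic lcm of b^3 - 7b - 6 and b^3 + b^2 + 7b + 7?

b^5 - 6b^2 - 49b - 42

Apply the Euclidean algorithm:
  b^3 - 7b - 6 = (b^3 + b^2 + 7b + 7) + (-b^2 - 14b - 13)
  b^3 + b^2 + 7b + 7 = (-b + 13)(-b^2 - 14b - 13) + (176b + 176)
  -b^2 - 14b - 13 = (-(1/176)b - 13/176)(176b + 176) + (0)
Last nonzero remainder: 176b + 176. Dividing through by 176 gives the monic gcd b + 1.
Then lcm(f, g) = f·g / gcd(f, g); expanding and making the result monic gives the answer.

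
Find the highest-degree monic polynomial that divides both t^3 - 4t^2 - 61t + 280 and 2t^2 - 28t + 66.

1

Apply the Euclidean algorithm:
  t^3 - 4t^2 - 61t + 280 = ((1/2)t + 5)(2t^2 - 28t + 66) + (46t - 50)
  2t^2 - 28t + 66 = ((1/23)t - 297/529)(46t - 50) + (20064/529)
  46t - 50 = ((12167/10032)t - 13225/10032)(20064/529) + (0)
The last nonzero remainder is the constant 20064/529, so the polynomials are coprime and gcd = 1.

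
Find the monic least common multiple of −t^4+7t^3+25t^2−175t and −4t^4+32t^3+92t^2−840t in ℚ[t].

Euclidean algorithm in ℚ[t]:
  −t^4+7t^3+25t^2−175t = (1/4)(−4t^4+32t^3+92t^2−840t) + (−t^3+2t^2+35t)
  −4t^4+32t^3+92t^2−840t = (4t−24)(−t^3+2t^2+35t) + (0)
Last nonzero remainder: −t^3+2t^2+35t. Dividing through by −1 gives the monic gcd t^3−2t^2−35t.
Then lcm(f, g) = f·g / gcd(f, g); expanding and making the result monic gives the answer.

t^5−13t^4+17t^3+325t^2−1050t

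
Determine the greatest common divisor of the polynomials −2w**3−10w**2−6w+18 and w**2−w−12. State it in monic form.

Apply the Euclidean algorithm:
  −2w**3−10w**2−6w+18 = (−2w−12)(w**2−w−12) + (−42w−126)
  w**2−w−12 = (−(1/42)w+2/21)(−42w−126) + (0)
Last nonzero remainder: −42w−126. Dividing through by −42 gives the monic gcd w+3.

w+3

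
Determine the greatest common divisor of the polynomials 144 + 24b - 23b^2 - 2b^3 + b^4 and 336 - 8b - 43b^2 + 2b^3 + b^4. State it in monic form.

48 - 8b - 5b^2 + b^3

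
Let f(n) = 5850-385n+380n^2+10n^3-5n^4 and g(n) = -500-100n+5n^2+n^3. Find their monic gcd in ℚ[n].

-10+n

Euclidean algorithm in ℚ[n]:
  -5n^4+10n^3+380n^2-385n+5850 = (-5n+35)(n^3+5n^2-100n-500) + (-295n^2+615n+23350)
  n^3+5n^2-100n-500 = (-(1/295)n-418/17405)(-295n^2+615n+23350) + (-(21156/3481)n+211560/3481)
  -295n^2+615n+23350 = ((1026895/21156)n+8128135/21156)(-(21156/3481)n+211560/3481) + (0)
Last nonzero remainder: -(21156/3481)n+211560/3481. Dividing through by -21156/3481 gives the monic gcd n-10.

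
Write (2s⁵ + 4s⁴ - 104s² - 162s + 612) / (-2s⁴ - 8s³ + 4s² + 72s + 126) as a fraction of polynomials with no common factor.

Euclidean algorithm in ℚ[s]:
  2s⁵ + 4s⁴ - 104s² - 162s + 612 = (-s + 2)(-2s⁴ - 8s³ + 4s² + 72s + 126) + (20s³ - 40s² - 180s + 360)
  -2s⁴ - 8s³ + 4s² + 72s + 126 = (-(1/10)s - 3/5)(20s³ - 40s² - 180s + 360) + (-38s² + 342)
  20s³ - 40s² - 180s + 360 = (-(10/19)s + 20/19)(-38s² + 342) + (0)
Last nonzero remainder: -38s² + 342. Dividing through by -38 gives the monic gcd s² - 9.
Cancel s² - 9 from numerator and denominator to get the reduced form.

(-s³ - 2s² - 9s + 34)/(s² + 4s + 7)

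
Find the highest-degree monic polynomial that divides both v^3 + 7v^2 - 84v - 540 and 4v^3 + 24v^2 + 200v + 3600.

v + 10

Euclidean algorithm in ℚ[v]:
  v^3 + 7v^2 - 84v - 540 = (1/4)(4v^3 + 24v^2 + 200v + 3600) + (v^2 - 134v - 1440)
  4v^3 + 24v^2 + 200v + 3600 = (4v + 560)(v^2 - 134v - 1440) + (81000v + 810000)
  v^2 - 134v - 1440 = ((1/81000)v - 2/1125)(81000v + 810000) + (0)
Last nonzero remainder: 81000v + 810000. Dividing through by 81000 gives the monic gcd v + 10.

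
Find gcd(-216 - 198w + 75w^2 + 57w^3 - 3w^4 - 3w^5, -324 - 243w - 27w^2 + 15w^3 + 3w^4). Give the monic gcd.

-36 - 15w + 2w^2 + w^3

By polynomial division,
  -3w^5 - 3w^4 + 57w^3 + 75w^2 - 198w - 216 = (-w + 4)(3w^4 + 15w^3 - 27w^2 - 243w - 324) + (-30w^3 - 60w^2 + 450w + 1080)
  3w^4 + 15w^3 - 27w^2 - 243w - 324 = (-(1/10)w - 3/10)(-30w^3 - 60w^2 + 450w + 1080) + (0)
Last nonzero remainder: -30w^3 - 60w^2 + 450w + 1080. Dividing through by -30 gives the monic gcd w^3 + 2w^2 - 15w - 36.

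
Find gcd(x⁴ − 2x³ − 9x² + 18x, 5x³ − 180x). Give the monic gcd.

Euclidean algorithm in ℚ[x]:
  x⁴ − 2x³ − 9x² + 18x = ((1/5)x − 2/5)(5x³ − 180x) + (27x² − 54x)
  5x³ − 180x = ((5/27)x + 10/27)(27x² − 54x) + (−160x)
  27x² − 54x = (−(27/160)x + 27/80)(−160x) + (0)
Last nonzero remainder: −160x. Dividing through by −160 gives the monic gcd x.

x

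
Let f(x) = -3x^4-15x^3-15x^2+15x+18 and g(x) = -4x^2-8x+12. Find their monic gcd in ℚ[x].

x^2+2x-3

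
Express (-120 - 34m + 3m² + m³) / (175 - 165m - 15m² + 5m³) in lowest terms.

Euclidean algorithm in ℚ[m]:
  m³ + 3m² - 34m - 120 = (1/5)(5m³ - 15m² - 165m + 175) + (6m² - m - 155)
  5m³ - 15m² - 165m + 175 = ((5/6)m - 85/36)(6m² - m - 155) + (-(1375/36)m - 6875/36)
  6m² - m - 155 = (-(216/1375)m + 1116/1375)(-(1375/36)m - 6875/36) + (0)
Last nonzero remainder: -(1375/36)m - 6875/36. Dividing through by -1375/36 gives the monic gcd m + 5.
Cancel m + 5 from numerator and denominator to get the reduced form.

(-24 - 2m + m²)/(35 - 40m + 5m²)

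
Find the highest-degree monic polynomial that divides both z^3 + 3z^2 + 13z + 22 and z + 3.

1

Euclidean algorithm in ℚ[z]:
  z^3 + 3z^2 + 13z + 22 = (z^2 + 13)(z + 3) + (-17)
  z + 3 = (-(1/17)z - 3/17)(-17) + (0)
The last nonzero remainder is the constant -17, so the polynomials are coprime and gcd = 1.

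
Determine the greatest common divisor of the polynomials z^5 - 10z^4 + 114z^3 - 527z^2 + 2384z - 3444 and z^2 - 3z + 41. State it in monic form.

Apply the Euclidean algorithm:
  z^5 - 10z^4 + 114z^3 - 527z^2 + 2384z - 3444 = (z^3 - 7z^2 + 52z - 84)(z^2 - 3z + 41) + (0)
The last nonzero remainder z^2 - 3z + 41 is already monic.

z^2 - 3z + 41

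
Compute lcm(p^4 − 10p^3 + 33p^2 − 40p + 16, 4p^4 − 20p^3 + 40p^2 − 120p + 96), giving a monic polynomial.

Repeated division with remainder:
  p^4 − 10p^3 + 33p^2 − 40p + 16 = (1/4)(4p^4 − 20p^3 + 40p^2 − 120p + 96) + (−5p^3 + 23p^2 − 10p − 8)
  4p^4 − 20p^3 + 40p^2 − 120p + 96 = (−(4/5)p + 8/25)(−5p^3 + 23p^2 − 10p − 8) + ((616/25)p^2 − (616/5)p + 2464/25)
  −5p^3 + 23p^2 − 10p − 8 = (−(125/616)p − 25/308)((616/25)p^2 − (616/5)p + 2464/25) + (0)
Last nonzero remainder: (616/25)p^2 − (616/5)p + 2464/25. Dividing through by 616/25 gives the monic gcd p^2 − 5p + 4.
Then lcm(f, g) = f·g / gcd(f, g); expanding and making the result monic gives the answer.

p^6 − 10p^5 + 39p^4 − 100p^3 + 214p^2 − 240p + 96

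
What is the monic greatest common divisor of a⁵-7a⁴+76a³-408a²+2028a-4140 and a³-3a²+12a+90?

a²-6a+30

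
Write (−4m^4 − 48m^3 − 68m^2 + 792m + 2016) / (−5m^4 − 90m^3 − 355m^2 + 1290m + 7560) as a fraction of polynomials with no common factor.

(4m + 12)/(5m + 45)

By polynomial division,
  −4m^4 − 48m^3 − 68m^2 + 792m + 2016 = (4/5)(−5m^4 − 90m^3 − 355m^2 + 1290m + 7560) + (24m^3 + 216m^2 − 240m − 4032)
  −5m^4 − 90m^3 − 355m^2 + 1290m + 7560 = (−(5/24)m − 15/8)(24m^3 + 216m^2 − 240m − 4032) + (0)
Last nonzero remainder: 24m^3 + 216m^2 − 240m − 4032. Dividing through by 24 gives the monic gcd m^3 + 9m^2 − 10m − 168.
Cancel m^3 + 9m^2 − 10m − 168 from numerator and denominator to get the reduced form.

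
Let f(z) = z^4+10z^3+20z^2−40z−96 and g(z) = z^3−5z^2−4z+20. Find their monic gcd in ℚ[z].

z^2−4

Apply the Euclidean algorithm:
  z^4+10z^3+20z^2−40z−96 = (z+15)(z^3−5z^2−4z+20) + (99z^2−396)
  z^3−5z^2−4z+20 = ((1/99)z−5/99)(99z^2−396) + (0)
Last nonzero remainder: 99z^2−396. Dividing through by 99 gives the monic gcd z^2−4.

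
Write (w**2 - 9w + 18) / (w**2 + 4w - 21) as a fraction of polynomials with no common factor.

Apply the Euclidean algorithm:
  w**2 - 9w + 18 = (w**2 + 4w - 21) + (-13w + 39)
  w**2 + 4w - 21 = (-(1/13)w - 7/13)(-13w + 39) + (0)
Last nonzero remainder: -13w + 39. Dividing through by -13 gives the monic gcd w - 3.
Cancel w - 3 from numerator and denominator to get the reduced form.

(w - 6)/(w + 7)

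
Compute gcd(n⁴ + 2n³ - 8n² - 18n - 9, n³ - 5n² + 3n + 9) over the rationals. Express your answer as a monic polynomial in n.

n² - 2n - 3

Repeated division with remainder:
  n⁴ + 2n³ - 8n² - 18n - 9 = (n + 7)(n³ - 5n² + 3n + 9) + (24n² - 48n - 72)
  n³ - 5n² + 3n + 9 = ((1/24)n - 1/8)(24n² - 48n - 72) + (0)
Last nonzero remainder: 24n² - 48n - 72. Dividing through by 24 gives the monic gcd n² - 2n - 3.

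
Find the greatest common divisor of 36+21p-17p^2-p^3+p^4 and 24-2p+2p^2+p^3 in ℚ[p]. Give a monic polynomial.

4+p

Repeated division with remainder:
  p^4-p^3-17p^2+21p+36 = (p-3)(p^3+2p^2-2p+24) + (-9p^2-9p+108)
  p^3+2p^2-2p+24 = (-(1/9)p-1/9)(-9p^2-9p+108) + (9p+36)
  -9p^2-9p+108 = (-p+3)(9p+36) + (0)
Last nonzero remainder: 9p+36. Dividing through by 9 gives the monic gcd p+4.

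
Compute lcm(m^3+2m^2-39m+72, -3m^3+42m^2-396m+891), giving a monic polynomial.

Euclidean algorithm in ℚ[m]:
  m^3+2m^2-39m+72 = (-1/3)(-3m^3+42m^2-396m+891) + (16m^2-171m+369)
  -3m^3+42m^2-396m+891 = (-(3/16)m+159/256)(16m^2-171m+369) + (-(56475/256)m+169425/256)
  16m^2-171m+369 = (-(4096/56475)m+10496/18825)(-(56475/256)m+169425/256) + (0)
Last nonzero remainder: -(56475/256)m+169425/256. Dividing through by -56475/256 gives the monic gcd m-3.
Then lcm(f, g) = f·g / gcd(f, g); expanding and making the result monic gives the answer.

m^5-9m^4+38m^3+699m^2-4653m+7128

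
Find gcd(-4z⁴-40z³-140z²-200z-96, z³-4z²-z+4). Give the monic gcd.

Euclidean algorithm in ℚ[z]:
  -4z⁴-40z³-140z²-200z-96 = (-4z-56)(z³-4z²-z+4) + (-368z²-240z+128)
  z³-4z²-z+4 = (-(1/368)z+107/8464)(-368z²-240z+128) + ((1260/529)z+1260/529)
  -368z²-240z+128 = (-(48668/315)z+16928/315)((1260/529)z+1260/529) + (0)
Last nonzero remainder: (1260/529)z+1260/529. Dividing through by 1260/529 gives the monic gcd z+1.

z+1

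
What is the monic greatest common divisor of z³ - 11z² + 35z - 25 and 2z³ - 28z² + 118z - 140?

By polynomial division,
  z³ - 11z² + 35z - 25 = (1/2)(2z³ - 28z² + 118z - 140) + (3z² - 24z + 45)
  2z³ - 28z² + 118z - 140 = ((2/3)z - 4)(3z² - 24z + 45) + (-8z + 40)
  3z² - 24z + 45 = (-(3/8)z + 9/8)(-8z + 40) + (0)
Last nonzero remainder: -8z + 40. Dividing through by -8 gives the monic gcd z - 5.

z - 5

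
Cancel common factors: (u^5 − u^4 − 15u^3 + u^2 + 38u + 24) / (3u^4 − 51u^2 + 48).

By polynomial division,
  u^5 − u^4 − 15u^3 + u^2 + 38u + 24 = ((1/3)u − 1/3)(3u^4 − 51u^2 + 48) + (2u^3 − 16u^2 + 22u + 40)
  3u^4 − 51u^2 + 48 = ((3/2)u + 12)(2u^3 − 16u^2 + 22u + 40) + (108u^2 − 324u − 432)
  2u^3 − 16u^2 + 22u + 40 = ((1/54)u − 5/54)(108u^2 − 324u − 432) + (0)
Last nonzero remainder: 108u^2 − 324u − 432. Dividing through by 108 gives the monic gcd u^2 − 3u − 4.
Cancel u^2 − 3u − 4 from numerator and denominator to get the reduced form.

(u^3 + 2u^2 − 5u − 6)/(3u^2 + 9u − 12)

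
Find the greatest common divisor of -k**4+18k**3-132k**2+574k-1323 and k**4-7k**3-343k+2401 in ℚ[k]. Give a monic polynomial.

By polynomial division,
  -k**4+18k**3-132k**2+574k-1323 = (-1)(k**4-7k**3-343k+2401) + (11k**3-132k**2+231k+1078)
  k**4-7k**3-343k+2401 = ((1/11)k+5/11)(11k**3-132k**2+231k+1078) + (39k**2-546k+1911)
  11k**3-132k**2+231k+1078 = ((11/39)k+22/39)(39k**2-546k+1911) + (0)
Last nonzero remainder: 39k**2-546k+1911. Dividing through by 39 gives the monic gcd k**2-14k+49.

k**2-14k+49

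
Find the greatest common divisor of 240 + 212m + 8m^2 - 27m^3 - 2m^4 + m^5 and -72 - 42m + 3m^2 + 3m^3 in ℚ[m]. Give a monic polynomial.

Repeated division with remainder:
  m^5 - 2m^4 - 27m^3 + 8m^2 + 212m + 240 = ((1/3)m^2 - m - 10/3)(3m^3 + 3m^2 - 42m - 72) + (0)
Last nonzero remainder: 3m^3 + 3m^2 - 42m - 72. Dividing through by 3 gives the monic gcd m^3 + m^2 - 14m - 24.

-24 - 14m + m^2 + m^3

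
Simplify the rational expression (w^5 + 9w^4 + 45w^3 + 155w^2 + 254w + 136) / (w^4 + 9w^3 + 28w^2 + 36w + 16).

(w^2 + 2w + 17)/(w + 2)

Euclidean algorithm in ℚ[w]:
  w^5 + 9w^4 + 45w^3 + 155w^2 + 254w + 136 = (w)(w^4 + 9w^3 + 28w^2 + 36w + 16) + (17w^3 + 119w^2 + 238w + 136)
  w^4 + 9w^3 + 28w^2 + 36w + 16 = ((1/17)w + 2/17)(17w^3 + 119w^2 + 238w + 136) + (0)
Last nonzero remainder: 17w^3 + 119w^2 + 238w + 136. Dividing through by 17 gives the monic gcd w^3 + 7w^2 + 14w + 8.
Cancel w^3 + 7w^2 + 14w + 8 from numerator and denominator to get the reduced form.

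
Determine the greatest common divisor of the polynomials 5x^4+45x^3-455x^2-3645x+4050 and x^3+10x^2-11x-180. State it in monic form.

x+9

Euclidean algorithm in ℚ[x]:
  5x^4+45x^3-455x^2-3645x+4050 = (5x-5)(x^3+10x^2-11x-180) + (-350x^2-2800x+3150)
  x^3+10x^2-11x-180 = (-(1/350)x-1/175)(-350x^2-2800x+3150) + (-18x-162)
  -350x^2-2800x+3150 = ((175/9)x-175/9)(-18x-162) + (0)
Last nonzero remainder: -18x-162. Dividing through by -18 gives the monic gcd x+9.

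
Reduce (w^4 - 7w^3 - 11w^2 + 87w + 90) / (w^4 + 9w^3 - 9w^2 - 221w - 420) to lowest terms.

(w^2 - 5w - 6)/(w^2 + 11w + 28)

Euclidean algorithm in ℚ[w]:
  w^4 - 7w^3 - 11w^2 + 87w + 90 = (w^4 + 9w^3 - 9w^2 - 221w - 420) + (-16w^3 - 2w^2 + 308w + 510)
  w^4 + 9w^3 - 9w^2 - 221w - 420 = (-(1/16)w - 71/128)(-16w^3 - 2w^2 + 308w + 510) + ((585/64)w^2 - (585/32)w - 8775/64)
  -16w^3 - 2w^2 + 308w + 510 = (-(1024/585)w - 2176/585)((585/64)w^2 - (585/32)w - 8775/64) + (0)
Last nonzero remainder: (585/64)w^2 - (585/32)w - 8775/64. Dividing through by 585/64 gives the monic gcd w^2 - 2w - 15.
Cancel w^2 - 2w - 15 from numerator and denominator to get the reduced form.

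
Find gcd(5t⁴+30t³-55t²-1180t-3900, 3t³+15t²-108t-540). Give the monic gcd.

Euclidean algorithm in ℚ[t]:
  5t⁴+30t³-55t²-1180t-3900 = ((5/3)t+5/3)(3t³+15t²-108t-540) + (100t²-100t-3000)
  3t³+15t²-108t-540 = ((3/100)t+9/50)(100t²-100t-3000) + (0)
Last nonzero remainder: 100t²-100t-3000. Dividing through by 100 gives the monic gcd t²-t-30.

t²-t-30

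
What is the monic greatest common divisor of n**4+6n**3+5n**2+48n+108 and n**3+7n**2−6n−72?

n+6

Repeated division with remainder:
  n**4+6n**3+5n**2+48n+108 = (n−1)(n**3+7n**2−6n−72) + (18n**2+114n+36)
  n**3+7n**2−6n−72 = ((1/18)n+1/27)(18n**2+114n+36) + (−(110/9)n−220/3)
  18n**2+114n+36 = (−(81/55)n−27/55)(−(110/9)n−220/3) + (0)
Last nonzero remainder: −(110/9)n−220/3. Dividing through by −110/9 gives the monic gcd n+6.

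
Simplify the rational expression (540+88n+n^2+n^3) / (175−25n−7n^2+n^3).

Euclidean algorithm in ℚ[n]:
  n^3+n^2+88n+540 = (n^3−7n^2−25n+175) + (8n^2+113n+365)
  n^3−7n^2−25n+175 = ((1/8)n−169/64)(8n^2+113n+365) + ((14577/64)n+72885/64)
  8n^2+113n+365 = ((512/14577)n+4672/14577)((14577/64)n+72885/64) + (0)
Last nonzero remainder: (14577/64)n+72885/64. Dividing through by 14577/64 gives the monic gcd n+5.
Cancel n+5 from numerator and denominator to get the reduced form.

(108−4n+n^2)/(35−12n+n^2)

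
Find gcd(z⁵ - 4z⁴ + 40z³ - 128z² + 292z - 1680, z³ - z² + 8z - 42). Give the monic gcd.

z² + 2z + 14

Repeated division with remainder:
  z⁵ - 4z⁴ + 40z³ - 128z² + 292z - 1680 = (z² - 3z + 29)(z³ - z² + 8z - 42) + (-33z² - 66z - 462)
  z³ - z² + 8z - 42 = (-(1/33)z + 1/11)(-33z² - 66z - 462) + (0)
Last nonzero remainder: -33z² - 66z - 462. Dividing through by -33 gives the monic gcd z² + 2z + 14.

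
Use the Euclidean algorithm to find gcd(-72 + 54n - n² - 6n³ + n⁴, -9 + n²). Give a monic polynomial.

Apply the Euclidean algorithm:
  n⁴ - 6n³ - n² + 54n - 72 = (n² - 6n + 8)(n² - 9) + (0)
The last nonzero remainder n² - 9 is already monic.

-9 + n²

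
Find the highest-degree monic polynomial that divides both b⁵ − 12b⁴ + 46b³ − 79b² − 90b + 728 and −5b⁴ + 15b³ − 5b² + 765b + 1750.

Apply the Euclidean algorithm:
  b⁵ − 12b⁴ + 46b³ − 79b² − 90b + 728 = (−(1/5)b + 9/5)(−5b⁴ + 15b³ − 5b² + 765b + 1750) + (18b³ + 83b² − 1117b − 2422)
  −5b⁴ + 15b³ − 5b² + 765b + 1750 = (−(5/18)b + 685/324)(18b³ + 83b² − 1117b − 2422) + (−(159005/324)b² + (795025/324)b + 1113035/162)
  18b³ + 83b² − 1117b − 2422 = (−(5832/159005)b − 56052/159005)(−(159005/324)b² + (795025/324)b + 1113035/162) + (0)
Last nonzero remainder: −(159005/324)b² + (795025/324)b + 1113035/162. Dividing through by −159005/324 gives the monic gcd b² − 5b − 14.

b² − 5b − 14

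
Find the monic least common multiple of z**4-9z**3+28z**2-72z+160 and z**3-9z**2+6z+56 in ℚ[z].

z**6-14z**5+59z**4-86z**3+128z**2+208z-2240

Repeated division with remainder:
  z**4-9z**3+28z**2-72z+160 = (z)(z**3-9z**2+6z+56) + (22z**2-128z+160)
  z**3-9z**2+6z+56 = ((1/22)z-35/242)(22z**2-128z+160) + (-(2394/121)z+9576/121)
  22z**2-128z+160 = (-(1331/1197)z+2420/1197)(-(2394/121)z+9576/121) + (0)
Last nonzero remainder: -(2394/121)z+9576/121. Dividing through by -2394/121 gives the monic gcd z-4.
Then lcm(f, g) = f·g / gcd(f, g); expanding and making the result monic gives the answer.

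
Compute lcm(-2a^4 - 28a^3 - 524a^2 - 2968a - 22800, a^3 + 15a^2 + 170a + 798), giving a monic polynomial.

By polynomial division,
  -2a^4 - 28a^3 - 524a^2 - 2968a - 22800 = (-2a + 2)(a^3 + 15a^2 + 170a + 798) + (-214a^2 - 1712a - 24396)
  a^3 + 15a^2 + 170a + 798 = (-(1/214)a - 7/214)(-214a^2 - 1712a - 24396) + (0)
Last nonzero remainder: -214a^2 - 1712a - 24396. Dividing through by -214 gives the monic gcd a^2 + 8a + 114.
Then lcm(f, g) = f·g / gcd(f, g); expanding and making the result monic gives the answer.

a^5 + 21a^4 + 360a^3 + 3318a^2 + 21788a + 79800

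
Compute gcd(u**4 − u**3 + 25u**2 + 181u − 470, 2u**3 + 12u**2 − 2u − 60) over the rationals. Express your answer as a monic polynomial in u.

u**2 + 3u − 10

By polynomial division,
  u**4 − u**3 + 25u**2 + 181u − 470 = ((1/2)u − 7/2)(2u**3 + 12u**2 − 2u − 60) + (68u**2 + 204u − 680)
  2u**3 + 12u**2 − 2u − 60 = ((1/34)u + 3/34)(68u**2 + 204u − 680) + (0)
Last nonzero remainder: 68u**2 + 204u − 680. Dividing through by 68 gives the monic gcd u**2 + 3u − 10.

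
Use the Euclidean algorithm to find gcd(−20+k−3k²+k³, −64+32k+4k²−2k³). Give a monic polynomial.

Apply the Euclidean algorithm:
  k³−3k²+k−20 = (−1/2)(−2k³+4k²+32k−64) + (−k²+17k−52)
  −2k³+4k²+32k−64 = (2k+30)(−k²+17k−52) + (−374k+1496)
  −k²+17k−52 = ((1/374)k−13/374)(−374k+1496) + (0)
Last nonzero remainder: −374k+1496. Dividing through by −374 gives the monic gcd k−4.

−4+k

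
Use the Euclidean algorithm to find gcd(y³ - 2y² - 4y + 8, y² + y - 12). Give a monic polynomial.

By polynomial division,
  y³ - 2y² - 4y + 8 = (y - 3)(y² + y - 12) + (11y - 28)
  y² + y - 12 = ((1/11)y + 39/121)(11y - 28) + (-360/121)
  11y - 28 = (-(1331/360)y + 847/90)(-360/121) + (0)
The last nonzero remainder is the constant -360/121, so the polynomials are coprime and gcd = 1.

1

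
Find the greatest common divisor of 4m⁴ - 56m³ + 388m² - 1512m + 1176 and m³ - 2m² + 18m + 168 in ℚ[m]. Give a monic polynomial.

m² - 6m + 42

By polynomial division,
  4m⁴ - 56m³ + 388m² - 1512m + 1176 = (4m - 48)(m³ - 2m² + 18m + 168) + (220m² - 1320m + 9240)
  m³ - 2m² + 18m + 168 = ((1/220)m + 1/55)(220m² - 1320m + 9240) + (0)
Last nonzero remainder: 220m² - 1320m + 9240. Dividing through by 220 gives the monic gcd m² - 6m + 42.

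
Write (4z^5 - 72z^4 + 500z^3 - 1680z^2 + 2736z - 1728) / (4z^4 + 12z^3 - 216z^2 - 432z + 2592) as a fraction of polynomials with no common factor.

(z^3 - 9z^2 + 26z - 24)/(z^2 + 12z + 36)

Euclidean algorithm in ℚ[z]:
  4z^5 - 72z^4 + 500z^3 - 1680z^2 + 2736z - 1728 = (z - 21)(4z^4 + 12z^3 - 216z^2 - 432z + 2592) + (968z^3 - 5784z^2 - 8928z + 52704)
  4z^4 + 12z^3 - 216z^2 - 432z + 2592 = ((1/242)z + 543/14641)(968z^3 - 5784z^2 - 8928z + 52704) + ((518400/14641)z^2 - (4665600/14641)z + 9331200/14641)
  968z^3 - 5784z^2 - 8928z + 52704 = ((1771561/64800)z + 893101/10800)((518400/14641)z^2 - (4665600/14641)z + 9331200/14641) + (0)
Last nonzero remainder: (518400/14641)z^2 - (4665600/14641)z + 9331200/14641. Dividing through by 518400/14641 gives the monic gcd z^2 - 9z + 18.
Cancel z^2 - 9z + 18 from numerator and denominator to get the reduced form.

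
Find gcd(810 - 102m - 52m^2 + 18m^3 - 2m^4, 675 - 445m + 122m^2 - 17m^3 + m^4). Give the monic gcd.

By polynomial division,
  -2m^4 + 18m^3 - 52m^2 - 102m + 810 = (-2)(m^4 - 17m^3 + 122m^2 - 445m + 675) + (-16m^3 + 192m^2 - 992m + 2160)
  m^4 - 17m^3 + 122m^2 - 445m + 675 = (-(1/16)m + 5/16)(-16m^3 + 192m^2 - 992m + 2160) + (0)
Last nonzero remainder: -16m^3 + 192m^2 - 992m + 2160. Dividing through by -16 gives the monic gcd m^3 - 12m^2 + 62m - 135.

-135 + 62m - 12m^2 + m^3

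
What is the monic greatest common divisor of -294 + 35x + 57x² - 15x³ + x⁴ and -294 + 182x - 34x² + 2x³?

-147 + 91x - 17x² + x³

By polynomial division,
  x⁴ - 15x³ + 57x² + 35x - 294 = ((1/2)x + 1)(2x³ - 34x² + 182x - 294) + (0)
Last nonzero remainder: 2x³ - 34x² + 182x - 294. Dividing through by 2 gives the monic gcd x³ - 17x² + 91x - 147.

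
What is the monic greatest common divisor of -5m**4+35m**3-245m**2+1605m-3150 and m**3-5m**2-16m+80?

m-5

Euclidean algorithm in ℚ[m]:
  -5m**4+35m**3-245m**2+1605m-3150 = (-5m+10)(m**3-5m**2-16m+80) + (-275m**2+2165m-3950)
  m**3-5m**2-16m+80 = (-(1/275)m-158/15125)(-275m**2+2165m-3950) + (-(23436/3025)m+23436/605)
  -275m**2+2165m-3950 = ((831875/23436)m-1194875/11718)(-(23436/3025)m+23436/605) + (0)
Last nonzero remainder: -(23436/3025)m+23436/605. Dividing through by -23436/3025 gives the monic gcd m-5.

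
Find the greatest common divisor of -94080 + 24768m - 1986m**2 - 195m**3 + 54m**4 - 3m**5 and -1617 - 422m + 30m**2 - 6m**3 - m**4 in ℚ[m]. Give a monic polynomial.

Euclidean algorithm in ℚ[m]:
  -3m**5 + 54m**4 - 195m**3 - 1986m**2 + 24768m - 94080 = (3m - 72)(-m**4 - 6m**3 + 30m**2 - 422m - 1617) + (-717m**3 + 1440m**2 - 765m - 210504)
  -m**4 - 6m**3 + 30m**2 - 422m - 1617 = ((1/717)m + 638/57121)(-717m**3 + 1440m**2 - 765m - 210504) + ((855855/57121)m**2 - (6846840/57121)m + 41936895/57121)
  -717m**3 + 1440m**2 - 765m - 210504 = (-(13651919/285285)m - 81797272/285285)((855855/57121)m**2 - (6846840/57121)m + 41936895/57121) + (0)
Last nonzero remainder: (855855/57121)m**2 - (6846840/57121)m + 41936895/57121. Dividing through by 855855/57121 gives the monic gcd m**2 - 8m + 49.

49 - 8m + m**2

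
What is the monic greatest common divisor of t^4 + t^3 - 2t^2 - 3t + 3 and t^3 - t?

Apply the Euclidean algorithm:
  t^4 + t^3 - 2t^2 - 3t + 3 = (t + 1)(t^3 - t) + (-t^2 - 2t + 3)
  t^3 - t = (-t + 2)(-t^2 - 2t + 3) + (6t - 6)
  -t^2 - 2t + 3 = (-(1/6)t - 1/2)(6t - 6) + (0)
Last nonzero remainder: 6t - 6. Dividing through by 6 gives the monic gcd t - 1.

t - 1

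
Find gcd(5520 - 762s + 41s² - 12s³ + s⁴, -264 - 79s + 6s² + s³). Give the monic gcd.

By polynomial division,
  s⁴ - 12s³ + 41s² - 762s + 5520 = (s - 18)(s³ + 6s² - 79s - 264) + (228s² - 1920s + 768)
  s³ + 6s² - 79s - 264 = ((1/228)s + 137/2166)(228s² - 1920s + 768) + ((14105/361)s - 112840/361)
  228s² - 1920s + 768 = ((82308/14105)s - 34656/14105)((14105/361)s - 112840/361) + (0)
Last nonzero remainder: (14105/361)s - 112840/361. Dividing through by 14105/361 gives the monic gcd s - 8.

-8 + s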